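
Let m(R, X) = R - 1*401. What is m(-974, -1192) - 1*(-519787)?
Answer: 518412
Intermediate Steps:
m(R, X) = -401 + R (m(R, X) = R - 401 = -401 + R)
m(-974, -1192) - 1*(-519787) = (-401 - 974) - 1*(-519787) = -1375 + 519787 = 518412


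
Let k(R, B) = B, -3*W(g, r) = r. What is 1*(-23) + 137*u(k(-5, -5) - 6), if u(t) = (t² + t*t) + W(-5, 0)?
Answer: 33131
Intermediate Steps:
W(g, r) = -r/3
u(t) = 2*t² (u(t) = (t² + t*t) - ⅓*0 = (t² + t²) + 0 = 2*t² + 0 = 2*t²)
1*(-23) + 137*u(k(-5, -5) - 6) = 1*(-23) + 137*(2*(-5 - 6)²) = -23 + 137*(2*(-11)²) = -23 + 137*(2*121) = -23 + 137*242 = -23 + 33154 = 33131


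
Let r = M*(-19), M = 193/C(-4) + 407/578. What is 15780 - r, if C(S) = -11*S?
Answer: 201888369/12716 ≈ 15877.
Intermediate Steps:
M = 64731/12716 (M = 193/((-11*(-4))) + 407/578 = 193/44 + 407*(1/578) = 193*(1/44) + 407/578 = 193/44 + 407/578 = 64731/12716 ≈ 5.0905)
r = -1229889/12716 (r = (64731/12716)*(-19) = -1229889/12716 ≈ -96.720)
15780 - r = 15780 - 1*(-1229889/12716) = 15780 + 1229889/12716 = 201888369/12716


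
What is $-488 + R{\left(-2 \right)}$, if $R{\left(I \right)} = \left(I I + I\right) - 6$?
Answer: $-492$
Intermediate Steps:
$R{\left(I \right)} = -6 + I + I^{2}$ ($R{\left(I \right)} = \left(I^{2} + I\right) - 6 = \left(I + I^{2}\right) - 6 = -6 + I + I^{2}$)
$-488 + R{\left(-2 \right)} = -488 - \left(8 - 4\right) = -488 - 4 = -492$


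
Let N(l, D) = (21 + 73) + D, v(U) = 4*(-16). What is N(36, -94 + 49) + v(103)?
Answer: -15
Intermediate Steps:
v(U) = -64
N(l, D) = 94 + D
N(36, -94 + 49) + v(103) = (94 + (-94 + 49)) - 64 = (94 - 45) - 64 = 49 - 64 = -15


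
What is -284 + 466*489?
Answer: 227590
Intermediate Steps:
-284 + 466*489 = -284 + 227874 = 227590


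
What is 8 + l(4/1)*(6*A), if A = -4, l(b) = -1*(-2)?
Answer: -40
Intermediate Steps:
l(b) = 2
8 + l(4/1)*(6*A) = 8 + 2*(6*(-4)) = 8 + 2*(-24) = 8 - 48 = -40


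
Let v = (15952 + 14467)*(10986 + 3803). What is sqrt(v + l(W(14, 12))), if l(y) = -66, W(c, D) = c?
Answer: 5*sqrt(17994661) ≈ 21210.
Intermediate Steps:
v = 449866591 (v = 30419*14789 = 449866591)
sqrt(v + l(W(14, 12))) = sqrt(449866591 - 66) = sqrt(449866525) = 5*sqrt(17994661)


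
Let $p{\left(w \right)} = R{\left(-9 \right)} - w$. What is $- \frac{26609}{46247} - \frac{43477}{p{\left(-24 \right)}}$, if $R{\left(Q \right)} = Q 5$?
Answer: $\frac{287160290}{138741} \approx 2069.8$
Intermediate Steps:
$R{\left(Q \right)} = 5 Q$
$p{\left(w \right)} = -45 - w$ ($p{\left(w \right)} = 5 \left(-9\right) - w = -45 - w$)
$- \frac{26609}{46247} - \frac{43477}{p{\left(-24 \right)}} = - \frac{26609}{46247} - \frac{43477}{-45 - -24} = \left(-26609\right) \frac{1}{46247} - \frac{43477}{-45 + 24} = - \frac{26609}{46247} - \frac{43477}{-21} = - \frac{26609}{46247} - - \frac{6211}{3} = - \frac{26609}{46247} + \frac{6211}{3} = \frac{287160290}{138741}$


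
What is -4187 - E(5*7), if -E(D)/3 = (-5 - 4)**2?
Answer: -3944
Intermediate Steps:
E(D) = -243 (E(D) = -3*(-5 - 4)**2 = -3*(-9)**2 = -3*81 = -243)
-4187 - E(5*7) = -4187 - 1*(-243) = -4187 + 243 = -3944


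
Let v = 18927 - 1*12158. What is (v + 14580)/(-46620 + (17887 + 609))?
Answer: -21349/28124 ≈ -0.75910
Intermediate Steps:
v = 6769 (v = 18927 - 12158 = 6769)
(v + 14580)/(-46620 + (17887 + 609)) = (6769 + 14580)/(-46620 + (17887 + 609)) = 21349/(-46620 + 18496) = 21349/(-28124) = 21349*(-1/28124) = -21349/28124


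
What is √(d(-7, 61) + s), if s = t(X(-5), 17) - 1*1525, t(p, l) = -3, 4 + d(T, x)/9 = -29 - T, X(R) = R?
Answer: I*√1762 ≈ 41.976*I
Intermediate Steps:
d(T, x) = -297 - 9*T (d(T, x) = -36 + 9*(-29 - T) = -36 + (-261 - 9*T) = -297 - 9*T)
s = -1528 (s = -3 - 1*1525 = -3 - 1525 = -1528)
√(d(-7, 61) + s) = √((-297 - 9*(-7)) - 1528) = √((-297 + 63) - 1528) = √(-234 - 1528) = √(-1762) = I*√1762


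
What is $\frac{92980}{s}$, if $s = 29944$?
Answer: $\frac{23245}{7486} \approx 3.1051$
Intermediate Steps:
$\frac{92980}{s} = \frac{92980}{29944} = 92980 \cdot \frac{1}{29944} = \frac{23245}{7486}$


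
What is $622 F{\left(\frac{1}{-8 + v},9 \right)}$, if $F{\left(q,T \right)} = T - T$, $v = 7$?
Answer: $0$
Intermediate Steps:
$F{\left(q,T \right)} = 0$
$622 F{\left(\frac{1}{-8 + v},9 \right)} = 622 \cdot 0 = 0$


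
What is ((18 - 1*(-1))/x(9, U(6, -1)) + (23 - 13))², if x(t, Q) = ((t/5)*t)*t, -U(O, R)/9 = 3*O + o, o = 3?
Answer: 54538225/531441 ≈ 102.62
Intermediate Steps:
U(O, R) = -27 - 27*O (U(O, R) = -9*(3*O + 3) = -9*(3 + 3*O) = -27 - 27*O)
x(t, Q) = t³/5 (x(t, Q) = ((t*(⅕))*t)*t = ((t/5)*t)*t = (t²/5)*t = t³/5)
((18 - 1*(-1))/x(9, U(6, -1)) + (23 - 13))² = ((18 - 1*(-1))/(((⅕)*9³)) + (23 - 13))² = ((18 + 1)/(((⅕)*729)) + 10)² = (19/(729/5) + 10)² = (19*(5/729) + 10)² = (95/729 + 10)² = (7385/729)² = 54538225/531441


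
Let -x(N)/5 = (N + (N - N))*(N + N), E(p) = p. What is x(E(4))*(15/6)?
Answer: -400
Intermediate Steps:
x(N) = -10*N² (x(N) = -5*(N + (N - N))*(N + N) = -5*(N + 0)*2*N = -5*N*2*N = -10*N²)
x(E(4))*(15/6) = (-10*4²)*(15/6) = (-10*16)*(15*(⅙)) = -160*5/2 = -400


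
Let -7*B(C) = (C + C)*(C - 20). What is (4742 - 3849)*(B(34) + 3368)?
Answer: 2886176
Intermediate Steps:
B(C) = -2*C*(-20 + C)/7 (B(C) = -(C + C)*(C - 20)/7 = -2*C*(-20 + C)/7)
(4742 - 3849)*(B(34) + 3368) = (4742 - 3849)*((2/7)*34*(20 - 1*34) + 3368) = 893*((2/7)*34*(20 - 34) + 3368) = 893*((2/7)*34*(-14) + 3368) = 893*(-136 + 3368) = 893*3232 = 2886176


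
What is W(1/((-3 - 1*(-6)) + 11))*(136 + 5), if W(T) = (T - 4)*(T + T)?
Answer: -7755/98 ≈ -79.133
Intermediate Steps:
W(T) = 2*T*(-4 + T) (W(T) = (-4 + T)*(2*T) = 2*T*(-4 + T))
W(1/((-3 - 1*(-6)) + 11))*(136 + 5) = (2*(-4 + 1/((-3 - 1*(-6)) + 11))/((-3 - 1*(-6)) + 11))*(136 + 5) = (2*(-4 + 1/((-3 + 6) + 11))/((-3 + 6) + 11))*141 = (2*(-4 + 1/(3 + 11))/(3 + 11))*141 = (2*(-4 + 1/14)/14)*141 = (2*(1/14)*(-4 + 1/14))*141 = (2*(1/14)*(-55/14))*141 = -55/98*141 = -7755/98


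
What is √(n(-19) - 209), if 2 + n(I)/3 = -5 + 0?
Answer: I*√230 ≈ 15.166*I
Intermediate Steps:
n(I) = -21 (n(I) = -6 + 3*(-5 + 0) = -6 + 3*(-5) = -6 - 15 = -21)
√(n(-19) - 209) = √(-21 - 209) = √(-230) = I*√230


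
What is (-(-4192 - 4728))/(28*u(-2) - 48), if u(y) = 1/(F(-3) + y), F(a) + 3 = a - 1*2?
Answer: -22300/127 ≈ -175.59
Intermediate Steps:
F(a) = -5 + a (F(a) = -3 + (a - 1*2) = -3 + (a - 2) = -3 + (-2 + a) = -5 + a)
u(y) = 1/(-8 + y) (u(y) = 1/((-5 - 3) + y) = 1/(-8 + y))
(-(-4192 - 4728))/(28*u(-2) - 48) = (-(-4192 - 4728))/(28/(-8 - 2) - 48) = (-1*(-8920))/(28/(-10) - 48) = 8920/(28*(-⅒) - 48) = 8920/(-14/5 - 48) = 8920/(-254/5) = 8920*(-5/254) = -22300/127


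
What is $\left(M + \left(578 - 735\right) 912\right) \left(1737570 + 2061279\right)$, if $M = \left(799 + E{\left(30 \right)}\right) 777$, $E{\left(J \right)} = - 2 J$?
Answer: $1637376097131$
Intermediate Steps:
$M = 574203$ ($M = \left(799 - 60\right) 777 = 739 \cdot 777 = 574203$)
$\left(M + \left(578 - 735\right) 912\right) \left(1737570 + 2061279\right) = \left(574203 + \left(578 - 735\right) 912\right) \left(1737570 + 2061279\right) = \left(574203 - 143184\right) 3798849 = 431019 \cdot 3798849 = 1637376097131$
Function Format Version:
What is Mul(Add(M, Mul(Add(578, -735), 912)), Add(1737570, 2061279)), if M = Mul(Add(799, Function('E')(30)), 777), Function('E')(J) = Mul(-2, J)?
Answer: 1637376097131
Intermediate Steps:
M = 574203 (M = Mul(Add(799, Mul(-2, 30)), 777) = Mul(Add(799, -60), 777) = Mul(739, 777) = 574203)
Mul(Add(M, Mul(Add(578, -735), 912)), Add(1737570, 2061279)) = Mul(Add(574203, Mul(Add(578, -735), 912)), Add(1737570, 2061279)) = Mul(Add(574203, Mul(-157, 912)), 3798849) = Mul(Add(574203, -143184), 3798849) = Mul(431019, 3798849) = 1637376097131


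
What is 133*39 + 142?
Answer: 5329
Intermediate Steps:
133*39 + 142 = 5187 + 142 = 5329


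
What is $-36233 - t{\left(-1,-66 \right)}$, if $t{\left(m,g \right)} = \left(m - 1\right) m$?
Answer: $-36235$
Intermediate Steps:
$t{\left(m,g \right)} = m \left(-1 + m\right)$ ($t{\left(m,g \right)} = \left(-1 + m\right) m = m \left(-1 + m\right)$)
$-36233 - t{\left(-1,-66 \right)} = -36233 - - (-1 - 1) = -36233 - \left(-1\right) \left(-2\right) = -36233 - 2 = -36235$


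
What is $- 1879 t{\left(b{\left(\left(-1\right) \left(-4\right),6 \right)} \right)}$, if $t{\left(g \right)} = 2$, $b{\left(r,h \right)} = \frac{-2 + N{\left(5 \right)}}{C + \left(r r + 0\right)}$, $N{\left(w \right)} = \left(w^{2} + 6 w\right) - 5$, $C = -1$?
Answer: $-3758$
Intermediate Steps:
$N{\left(w \right)} = -5 + w^{2} + 6 w$
$b{\left(r,h \right)} = \frac{48}{-1 + r^{2}}$ ($b{\left(r,h \right)} = \frac{-2 + \left(-5 + 5^{2} + 6 \cdot 5\right)}{-1 + \left(r r + 0\right)} = \frac{-2 + \left(-5 + 25 + 30\right)}{-1 + \left(r^{2} + 0\right)} = \frac{-2 + 50}{-1 + r^{2}} = \frac{48}{-1 + r^{2}}$)
$- 1879 t{\left(b{\left(\left(-1\right) \left(-4\right),6 \right)} \right)} = \left(-1879\right) 2 = -3758$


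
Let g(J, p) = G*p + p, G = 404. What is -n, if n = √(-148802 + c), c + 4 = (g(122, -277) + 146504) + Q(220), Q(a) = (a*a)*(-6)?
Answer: -7*I*√8263 ≈ -636.31*I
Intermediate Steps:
Q(a) = -6*a² (Q(a) = a²*(-6) = -6*a²)
g(J, p) = 405*p (g(J, p) = 404*p + p = 405*p)
c = -256085 (c = -4 + ((405*(-277) + 146504) - 6*220²) = -4 + ((-112185 + 146504) - 6*48400) = -4 + (34319 - 290400) = -4 - 256081 = -256085)
n = 7*I*√8263 (n = √(-148802 - 256085) = √(-404887) = 7*I*√8263 ≈ 636.31*I)
-n = -7*I*√8263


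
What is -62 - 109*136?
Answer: -14886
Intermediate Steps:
-62 - 109*136 = -62 - 14824 = -14886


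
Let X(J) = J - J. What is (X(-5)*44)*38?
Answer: 0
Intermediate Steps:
X(J) = 0
(X(-5)*44)*38 = (0*44)*38 = 0*38 = 0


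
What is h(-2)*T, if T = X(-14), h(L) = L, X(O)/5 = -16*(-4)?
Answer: -640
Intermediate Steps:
X(O) = 320 (X(O) = 5*(-16*(-4)) = 5*64 = 320)
T = 320
h(-2)*T = -2*320 = -640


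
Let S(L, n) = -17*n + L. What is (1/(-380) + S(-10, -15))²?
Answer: 8667423801/144400 ≈ 60024.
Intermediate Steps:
S(L, n) = L - 17*n
(1/(-380) + S(-10, -15))² = (1/(-380) + (-10 - 17*(-15)))² = (-1/380 + (-10 + 255))² = (-1/380 + 245)² = (93099/380)² = 8667423801/144400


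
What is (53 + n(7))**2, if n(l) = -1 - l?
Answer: 2025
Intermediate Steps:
(53 + n(7))**2 = (53 + (-1 - 1*7))**2 = (53 + (-1 - 7))**2 = (53 - 8)**2 = 45**2 = 2025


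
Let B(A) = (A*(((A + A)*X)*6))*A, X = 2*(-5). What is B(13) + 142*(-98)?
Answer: -277556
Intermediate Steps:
X = -10
B(A) = -120*A**3 (B(A) = (A*(((A + A)*(-10))*6))*A = (A*(((2*A)*(-10))*6))*A = (A*(-20*A*6))*A = (A*(-120*A))*A = (-120*A**2)*A = -120*A**3)
B(13) + 142*(-98) = -120*13**3 + 142*(-98) = -120*2197 - 13916 = -263640 - 13916 = -277556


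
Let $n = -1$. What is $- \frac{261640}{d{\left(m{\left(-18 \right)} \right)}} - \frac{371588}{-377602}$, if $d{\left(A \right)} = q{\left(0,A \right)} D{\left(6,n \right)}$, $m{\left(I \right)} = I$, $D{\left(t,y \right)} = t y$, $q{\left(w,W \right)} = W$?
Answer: $- \frac{12344456972}{5097627} \approx -2421.6$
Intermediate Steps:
$d{\left(A \right)} = - 6 A$ ($d{\left(A \right)} = A 6 \left(-1\right) = A \left(-6\right) = - 6 A$)
$- \frac{261640}{d{\left(m{\left(-18 \right)} \right)}} - \frac{371588}{-377602} = - \frac{261640}{\left(-6\right) \left(-18\right)} - \frac{371588}{-377602} = - \frac{261640}{108} - - \frac{185794}{188801} = \left(-261640\right) \frac{1}{108} + \frac{185794}{188801} = - \frac{65410}{27} + \frac{185794}{188801} = - \frac{12344456972}{5097627}$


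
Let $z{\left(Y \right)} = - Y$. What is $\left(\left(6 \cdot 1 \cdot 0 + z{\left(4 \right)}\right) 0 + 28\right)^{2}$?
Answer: $784$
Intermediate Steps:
$\left(\left(6 \cdot 1 \cdot 0 + z{\left(4 \right)}\right) 0 + 28\right)^{2} = \left(\left(6 \cdot 1 \cdot 0 - 4\right) 0 + 28\right)^{2} = \left(\left(6 \cdot 0 - 4\right) 0 + 28\right)^{2} = \left(\left(0 - 4\right) 0 + 28\right)^{2} = \left(\left(-4\right) 0 + 28\right)^{2} = \left(0 + 28\right)^{2} = 28^{2} = 784$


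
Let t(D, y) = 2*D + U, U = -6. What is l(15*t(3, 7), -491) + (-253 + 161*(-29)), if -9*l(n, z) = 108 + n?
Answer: -4934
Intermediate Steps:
t(D, y) = -6 + 2*D (t(D, y) = 2*D - 6 = -6 + 2*D)
l(n, z) = -12 - n/9 (l(n, z) = -(108 + n)/9 = -12 - n/9)
l(15*t(3, 7), -491) + (-253 + 161*(-29)) = (-12 - 5*(-6 + 2*3)/3) + (-253 + 161*(-29)) = (-12 - 5*(-6 + 6)/3) + (-253 - 4669) = (-12 - 5*0/3) - 4922 = (-12 - ⅑*0) - 4922 = (-12 + 0) - 4922 = -12 - 4922 = -4934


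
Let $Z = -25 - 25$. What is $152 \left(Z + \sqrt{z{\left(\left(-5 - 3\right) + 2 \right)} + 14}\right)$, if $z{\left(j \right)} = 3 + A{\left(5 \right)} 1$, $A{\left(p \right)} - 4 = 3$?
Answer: $-7600 + 304 \sqrt{6} \approx -6855.4$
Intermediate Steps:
$Z = -50$ ($Z = -25 - 25 = -50$)
$A{\left(p \right)} = 7$ ($A{\left(p \right)} = 4 + 3 = 7$)
$z{\left(j \right)} = 10$ ($z{\left(j \right)} = 3 + 7 \cdot 1 = 3 + 7 = 10$)
$152 \left(Z + \sqrt{z{\left(\left(-5 - 3\right) + 2 \right)} + 14}\right) = 152 \left(-50 + \sqrt{10 + 14}\right) = 152 \left(-50 + \sqrt{24}\right) = 152 \left(-50 + 2 \sqrt{6}\right) = -7600 + 304 \sqrt{6}$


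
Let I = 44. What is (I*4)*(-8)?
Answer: -1408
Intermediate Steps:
(I*4)*(-8) = (44*4)*(-8) = 176*(-8) = -1408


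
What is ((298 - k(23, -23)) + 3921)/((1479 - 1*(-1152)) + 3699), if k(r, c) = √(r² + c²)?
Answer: 4219/6330 - 23*√2/6330 ≈ 0.66137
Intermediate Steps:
k(r, c) = √(c² + r²)
((298 - k(23, -23)) + 3921)/((1479 - 1*(-1152)) + 3699) = ((298 - √((-23)² + 23²)) + 3921)/((1479 - 1*(-1152)) + 3699) = ((298 - √(529 + 529)) + 3921)/((1479 + 1152) + 3699) = ((298 - √1058) + 3921)/(2631 + 3699) = ((298 - 23*√2) + 3921)/6330 = ((298 - 23*√2) + 3921)*(1/6330) = (4219 - 23*√2)*(1/6330) = 4219/6330 - 23*√2/6330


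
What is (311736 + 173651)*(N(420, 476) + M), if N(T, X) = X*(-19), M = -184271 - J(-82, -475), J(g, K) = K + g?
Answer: -93562227346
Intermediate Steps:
M = -183714 (M = -184271 - (-475 - 82) = -184271 - 1*(-557) = -184271 + 557 = -183714)
N(T, X) = -19*X
(311736 + 173651)*(N(420, 476) + M) = (311736 + 173651)*(-19*476 - 183714) = 485387*(-9044 - 183714) = 485387*(-192758) = -93562227346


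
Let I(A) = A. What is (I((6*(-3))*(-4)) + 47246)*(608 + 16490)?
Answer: 809043164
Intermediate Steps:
(I((6*(-3))*(-4)) + 47246)*(608 + 16490) = ((6*(-3))*(-4) + 47246)*(608 + 16490) = (-18*(-4) + 47246)*17098 = (72 + 47246)*17098 = 47318*17098 = 809043164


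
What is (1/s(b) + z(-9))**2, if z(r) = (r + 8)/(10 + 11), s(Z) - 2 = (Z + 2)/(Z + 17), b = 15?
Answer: 38809/321489 ≈ 0.12072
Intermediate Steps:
s(Z) = 2 + (2 + Z)/(17 + Z) (s(Z) = 2 + (Z + 2)/(Z + 17) = 2 + (2 + Z)/(17 + Z))
z(r) = 8/21 + r/21 (z(r) = (8 + r)/21 = (8 + r)*(1/21) = 8/21 + r/21)
(1/s(b) + z(-9))**2 = (1/(3*(12 + 15)/(17 + 15)) + (8/21 + (1/21)*(-9)))**2 = (1/(3*27/32) + (8/21 - 3/7))**2 = (1/(3*(1/32)*27) - 1/21)**2 = (1/(81/32) - 1/21)**2 = (32/81 - 1/21)**2 = (197/567)**2 = 38809/321489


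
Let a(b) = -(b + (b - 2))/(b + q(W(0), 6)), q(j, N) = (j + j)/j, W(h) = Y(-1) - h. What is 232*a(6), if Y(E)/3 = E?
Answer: -290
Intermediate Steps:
Y(E) = 3*E
W(h) = -3 - h (W(h) = 3*(-1) - h = -3 - h)
q(j, N) = 2 (q(j, N) = (2*j)/j = 2)
a(b) = -(-2 + 2*b)/(2 + b) (a(b) = -(b + (b - 2))/(b + 2) = -(b + (-2 + b))/(2 + b) = -(-2 + 2*b)/(2 + b))
232*a(6) = 232*(2*(1 - 1*6)/(2 + 6)) = 232*(2*(1 - 6)/8) = 232*(2*(1/8)*(-5)) = 232*(-5/4) = -290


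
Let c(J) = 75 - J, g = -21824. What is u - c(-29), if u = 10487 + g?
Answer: -11441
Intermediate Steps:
u = -11337 (u = 10487 - 21824 = -11337)
u - c(-29) = -11337 - (75 - 1*(-29)) = -11337 - (75 + 29) = -11337 - 1*104 = -11337 - 104 = -11441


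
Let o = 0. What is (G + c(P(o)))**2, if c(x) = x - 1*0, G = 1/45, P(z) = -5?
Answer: 50176/2025 ≈ 24.778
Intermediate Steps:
G = 1/45 ≈ 0.022222
c(x) = x (c(x) = x + 0 = x)
(G + c(P(o)))**2 = (1/45 - 5)**2 = (-224/45)**2 = 50176/2025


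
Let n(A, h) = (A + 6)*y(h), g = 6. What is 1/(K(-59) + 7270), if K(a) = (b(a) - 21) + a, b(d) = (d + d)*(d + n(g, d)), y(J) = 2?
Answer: 1/11320 ≈ 8.8339e-5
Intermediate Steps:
n(A, h) = 12 + 2*A (n(A, h) = (A + 6)*2 = (6 + A)*2 = 12 + 2*A)
b(d) = 2*d*(24 + d) (b(d) = (d + d)*(d + (12 + 2*6)) = (2*d)*(d + (12 + 12)) = (2*d)*(d + 24) = (2*d)*(24 + d) = 2*d*(24 + d))
K(a) = -21 + a + 2*a*(24 + a) (K(a) = (2*a*(24 + a) - 21) + a = (-21 + 2*a*(24 + a)) + a = -21 + a + 2*a*(24 + a))
1/(K(-59) + 7270) = 1/((-21 - 59 + 2*(-59)*(24 - 59)) + 7270) = 1/((-21 - 59 + 2*(-59)*(-35)) + 7270) = 1/((-21 - 59 + 4130) + 7270) = 1/(4050 + 7270) = 1/11320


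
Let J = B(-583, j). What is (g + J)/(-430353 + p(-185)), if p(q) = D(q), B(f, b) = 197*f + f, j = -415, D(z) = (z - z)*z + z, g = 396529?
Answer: -281095/430538 ≈ -0.65289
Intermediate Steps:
D(z) = z (D(z) = 0*z + z = 0 + z = z)
B(f, b) = 198*f
p(q) = q
J = -115434 (J = 198*(-583) = -115434)
(g + J)/(-430353 + p(-185)) = (396529 - 115434)/(-430353 - 185) = 281095/(-430538) = 281095*(-1/430538) = -281095/430538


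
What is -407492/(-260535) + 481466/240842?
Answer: 111789966287/31373885235 ≈ 3.5632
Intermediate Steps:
-407492/(-260535) + 481466/240842 = -407492*(-1/260535) + 481466*(1/240842) = 407492/260535 + 240733/120421 = 111789966287/31373885235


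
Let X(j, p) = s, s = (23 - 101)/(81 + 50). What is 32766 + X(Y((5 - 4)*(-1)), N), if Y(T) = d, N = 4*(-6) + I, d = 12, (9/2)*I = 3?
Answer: 4292268/131 ≈ 32765.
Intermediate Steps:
I = ⅔ (I = (2/9)*3 = ⅔ ≈ 0.66667)
N = -70/3 (N = 4*(-6) + ⅔ = -24 + ⅔ = -70/3 ≈ -23.333)
s = -78/131 ≈ -0.59542
Y(T) = 12
X(j, p) = -78/131
32766 + X(Y((5 - 4)*(-1)), N) = 32766 - 78/131 = 4292268/131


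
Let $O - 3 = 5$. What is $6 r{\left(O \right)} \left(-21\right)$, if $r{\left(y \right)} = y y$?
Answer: $-8064$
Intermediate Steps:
$O = 8$ ($O = 3 + 5 = 8$)
$r{\left(y \right)} = y^{2}$
$6 r{\left(O \right)} \left(-21\right) = 6 \cdot 8^{2} \left(-21\right) = 6 \cdot 64 \left(-21\right) = 384 \left(-21\right) = -8064$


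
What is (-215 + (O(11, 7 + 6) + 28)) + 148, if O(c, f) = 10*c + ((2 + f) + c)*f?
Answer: 409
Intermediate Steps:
O(c, f) = 10*c + f*(2 + c + f) (O(c, f) = 10*c + (2 + c + f)*f = 10*c + f*(2 + c + f))
(-215 + (O(11, 7 + 6) + 28)) + 148 = (-215 + (((7 + 6)**2 + 2*(7 + 6) + 10*11 + 11*(7 + 6)) + 28)) + 148 = (-215 + ((13**2 + 2*13 + 110 + 11*13) + 28)) + 148 = (-215 + ((169 + 26 + 110 + 143) + 28)) + 148 = (-215 + (448 + 28)) + 148 = (-215 + 476) + 148 = 261 + 148 = 409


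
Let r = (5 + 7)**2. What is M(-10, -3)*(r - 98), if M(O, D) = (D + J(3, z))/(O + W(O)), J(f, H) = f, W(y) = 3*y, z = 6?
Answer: 0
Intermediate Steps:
M(O, D) = (3 + D)/(4*O) (M(O, D) = (D + 3)/(O + 3*O) = (3 + D)/((4*O)) = (3 + D)*(1/(4*O)) = (3 + D)/(4*O))
r = 144 (r = 12**2 = 144)
M(-10, -3)*(r - 98) = ((1/4)*(3 - 3)/(-10))*(144 - 98) = ((1/4)*(-1/10)*0)*46 = 0*46 = 0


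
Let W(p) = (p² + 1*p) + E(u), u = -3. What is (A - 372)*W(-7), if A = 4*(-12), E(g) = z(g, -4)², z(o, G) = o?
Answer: -21420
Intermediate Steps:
E(g) = g²
W(p) = 9 + p + p² (W(p) = (p² + 1*p) + (-3)² = (p² + p) + 9 = (p + p²) + 9 = 9 + p + p²)
A = -48
(A - 372)*W(-7) = (-48 - 372)*(9 - 7 + (-7)²) = -420*(9 - 7 + 49) = -420*51 = -21420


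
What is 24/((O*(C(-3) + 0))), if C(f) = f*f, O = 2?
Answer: 4/3 ≈ 1.3333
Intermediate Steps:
C(f) = f**2
24/((O*(C(-3) + 0))) = 24/((2*((-3)**2 + 0))) = 24/((2*(9 + 0))) = 24/((2*9)) = 24/18 = 24*(1/18) = 4/3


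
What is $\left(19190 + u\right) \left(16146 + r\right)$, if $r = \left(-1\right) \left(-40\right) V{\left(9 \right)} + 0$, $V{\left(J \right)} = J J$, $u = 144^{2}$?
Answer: $774005436$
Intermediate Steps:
$u = 20736$
$V{\left(J \right)} = J^{2}$
$r = 3240$ ($r = \left(-1\right) \left(-40\right) 9^{2} + 0 = 40 \cdot 81 + 0 = 3240 + 0 = 3240$)
$\left(19190 + u\right) \left(16146 + r\right) = \left(19190 + 20736\right) \left(16146 + 3240\right) = 39926 \cdot 19386 = 774005436$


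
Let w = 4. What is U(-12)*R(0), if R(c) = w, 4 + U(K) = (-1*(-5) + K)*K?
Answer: 320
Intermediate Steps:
U(K) = -4 + K*(5 + K) (U(K) = -4 + (-1*(-5) + K)*K = -4 + (5 + K)*K = -4 + K*(5 + K))
R(c) = 4
U(-12)*R(0) = (-4 + (-12)² + 5*(-12))*4 = (-4 + 144 - 60)*4 = 80*4 = 320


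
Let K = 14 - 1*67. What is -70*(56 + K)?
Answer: -210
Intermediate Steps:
K = -53 (K = 14 - 67 = -53)
-70*(56 + K) = -70*(56 - 53) = -70*3 = -210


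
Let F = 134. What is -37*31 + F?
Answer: -1013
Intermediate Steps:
-37*31 + F = -37*31 + 134 = -1147 + 134 = -1013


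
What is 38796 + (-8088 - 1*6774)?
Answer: 23934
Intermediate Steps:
38796 + (-8088 - 1*6774) = 38796 + (-8088 - 6774) = 38796 - 14862 = 23934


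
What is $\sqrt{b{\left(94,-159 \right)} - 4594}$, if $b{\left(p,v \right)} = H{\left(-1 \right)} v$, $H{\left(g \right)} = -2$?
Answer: $2 i \sqrt{1069} \approx 65.391 i$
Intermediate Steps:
$b{\left(p,v \right)} = - 2 v$
$\sqrt{b{\left(94,-159 \right)} - 4594} = \sqrt{\left(-2\right) \left(-159\right) - 4594} = \sqrt{318 - 4594} = \sqrt{-4276} = 2 i \sqrt{1069}$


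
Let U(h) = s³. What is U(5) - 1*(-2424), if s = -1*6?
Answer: 2208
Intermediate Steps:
s = -6
U(h) = -216 (U(h) = (-6)³ = -216)
U(5) - 1*(-2424) = -216 - 1*(-2424) = -216 + 2424 = 2208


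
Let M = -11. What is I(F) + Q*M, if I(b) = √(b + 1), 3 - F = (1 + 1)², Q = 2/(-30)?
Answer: 11/15 ≈ 0.73333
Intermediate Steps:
Q = -1/15 (Q = 2*(-1/30) = -1/15 ≈ -0.066667)
F = -1 (F = 3 - (1 + 1)² = 3 - 1*2² = 3 - 1*4 = 3 - 4 = -1)
I(b) = √(1 + b)
I(F) + Q*M = √(1 - 1) - 1/15*(-11) = √0 + 11/15 = 0 + 11/15 = 11/15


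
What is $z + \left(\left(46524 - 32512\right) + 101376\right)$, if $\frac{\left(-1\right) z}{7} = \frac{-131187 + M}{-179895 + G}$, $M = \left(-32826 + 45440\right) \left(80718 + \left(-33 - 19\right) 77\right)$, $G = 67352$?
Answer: $\frac{19758886147}{112543} \approx 1.7557 \cdot 10^{5}$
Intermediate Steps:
$M = 967670396$ ($M = 12614 \left(80718 - 4004\right) = 12614 \cdot 76714 = 967670396$)
$z = \frac{6772774463}{112543}$ ($z = - 7 \frac{-131187 + 967670396}{-179895 + 67352} = - 7 \frac{967539209}{-112543} = - 7 \cdot 967539209 \left(- \frac{1}{112543}\right) = \left(-7\right) \left(- \frac{967539209}{112543}\right) = \frac{6772774463}{112543} \approx 60179.0$)
$z + \left(\left(46524 - 32512\right) + 101376\right) = \frac{6772774463}{112543} + \left(\left(46524 - 32512\right) + 101376\right) = \frac{6772774463}{112543} + \left(14012 + 101376\right) = \frac{6772774463}{112543} + 115388 = \frac{19758886147}{112543}$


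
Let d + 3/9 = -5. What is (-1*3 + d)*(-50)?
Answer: 1250/3 ≈ 416.67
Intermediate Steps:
d = -16/3 (d = -1/3 - 5 = -16/3 ≈ -5.3333)
(-1*3 + d)*(-50) = (-1*3 - 16/3)*(-50) = (-3 - 16/3)*(-50) = -25/3*(-50) = 1250/3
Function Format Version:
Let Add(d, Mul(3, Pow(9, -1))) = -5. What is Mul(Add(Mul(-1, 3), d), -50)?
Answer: Rational(1250, 3) ≈ 416.67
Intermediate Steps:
d = Rational(-16, 3) (d = Add(Rational(-1, 3), -5) = Rational(-16, 3) ≈ -5.3333)
Mul(Add(Mul(-1, 3), d), -50) = Mul(Add(Mul(-1, 3), Rational(-16, 3)), -50) = Mul(Add(-3, Rational(-16, 3)), -50) = Mul(Rational(-25, 3), -50) = Rational(1250, 3)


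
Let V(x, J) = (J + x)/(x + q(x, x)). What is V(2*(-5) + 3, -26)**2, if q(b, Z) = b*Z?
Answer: 121/196 ≈ 0.61735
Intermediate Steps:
q(b, Z) = Z*b
V(x, J) = (J + x)/(x + x**2) (V(x, J) = (J + x)/(x + x*x) = (J + x)/(x + x**2))
V(2*(-5) + 3, -26)**2 = ((-26 + (2*(-5) + 3))/((2*(-5) + 3)*(1 + (2*(-5) + 3))))**2 = ((-26 + (-10 + 3))/((-10 + 3)*(1 + (-10 + 3))))**2 = ((-26 - 7)/((-7)*(1 - 7)))**2 = (-1/7*(-33)/(-6))**2 = (-1/7*(-1/6)*(-33))**2 = (-11/14)**2 = 121/196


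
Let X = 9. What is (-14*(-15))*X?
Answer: 1890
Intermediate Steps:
(-14*(-15))*X = -14*(-15)*9 = 210*9 = 1890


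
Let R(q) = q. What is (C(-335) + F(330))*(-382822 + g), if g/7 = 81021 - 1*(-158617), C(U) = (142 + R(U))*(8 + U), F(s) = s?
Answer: 82133510004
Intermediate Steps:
C(U) = (8 + U)*(142 + U) (C(U) = (142 + U)*(8 + U) = (8 + U)*(142 + U))
g = 1677466 (g = 7*(81021 - 1*(-158617)) = 7*(81021 + 158617) = 7*239638 = 1677466)
(C(-335) + F(330))*(-382822 + g) = ((1136 + (-335)**2 + 150*(-335)) + 330)*(-382822 + 1677466) = ((1136 + 112225 - 50250) + 330)*1294644 = (63111 + 330)*1294644 = 63441*1294644 = 82133510004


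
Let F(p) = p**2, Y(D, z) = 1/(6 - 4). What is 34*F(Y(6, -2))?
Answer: 17/2 ≈ 8.5000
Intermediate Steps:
Y(D, z) = 1/2
34*F(Y(6, -2)) = 34*(1/2)**2 = 34*(1/4) = 17/2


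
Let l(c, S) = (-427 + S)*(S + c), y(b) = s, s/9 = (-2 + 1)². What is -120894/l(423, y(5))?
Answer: 20149/30096 ≈ 0.66949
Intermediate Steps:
s = 9 (s = 9*(-2 + 1)² = 9*(-1)² = 9*1 = 9)
y(b) = 9
-120894/l(423, y(5)) = -120894/(9² - 427*9 - 427*423 + 9*423) = -120894/(81 - 3843 - 180621 + 3807) = -120894/(-180576) = -120894*(-1/180576) = 20149/30096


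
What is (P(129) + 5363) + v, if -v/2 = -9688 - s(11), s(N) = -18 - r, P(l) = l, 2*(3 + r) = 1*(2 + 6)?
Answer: 24830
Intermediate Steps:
r = 1 (r = -3 + (1*(2 + 6))/2 = -3 + (1*8)/2 = -3 + (1/2)*8 = -3 + 4 = 1)
s(N) = -19 (s(N) = -18 - 1*1 = -18 - 1 = -19)
v = 19338 (v = -2*(-9688 - 1*(-19)) = -2*(-9688 + 19) = -2*(-9669) = 19338)
(P(129) + 5363) + v = (129 + 5363) + 19338 = 5492 + 19338 = 24830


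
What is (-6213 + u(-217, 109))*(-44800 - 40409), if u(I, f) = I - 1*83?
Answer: 554966217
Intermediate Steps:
u(I, f) = -83 + I (u(I, f) = I - 83 = -83 + I)
(-6213 + u(-217, 109))*(-44800 - 40409) = (-6213 + (-83 - 217))*(-44800 - 40409) = (-6213 - 300)*(-85209) = -6513*(-85209) = 554966217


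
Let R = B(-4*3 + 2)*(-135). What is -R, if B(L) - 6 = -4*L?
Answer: 6210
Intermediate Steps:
B(L) = 6 - 4*L
R = -6210 (R = (6 - 4*(-4*3 + 2))*(-135) = (6 - 4*(-12 + 2))*(-135) = (6 - 4*(-10))*(-135) = (6 + 40)*(-135) = 46*(-135) = -6210)
-R = -1*(-6210) = 6210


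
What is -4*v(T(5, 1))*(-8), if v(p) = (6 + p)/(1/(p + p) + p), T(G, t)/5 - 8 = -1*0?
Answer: 117760/3201 ≈ 36.789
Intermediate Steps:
T(G, t) = 40 (T(G, t) = 40 + 5*(-1*0) = 40 + 5*0 = 40 + 0 = 40)
v(p) = (6 + p)/(p + 1/(2*p)) (v(p) = (6 + p)/(1/(2*p) + p) = (6 + p)/(p + 1/(2*p)))
-4*v(T(5, 1))*(-8) = -8*40*(6 + 40)/(1 + 2*40²)*(-8) = -8*40*46/(1 + 2*1600)*(-8) = -8*40*46/(1 + 3200)*(-8) = -8*40*46/3201*(-8) = -4*3680/3201*(-8) = -14720/3201*(-8) = 117760/3201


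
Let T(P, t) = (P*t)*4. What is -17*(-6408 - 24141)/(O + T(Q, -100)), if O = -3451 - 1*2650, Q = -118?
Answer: 519333/41099 ≈ 12.636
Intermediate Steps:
T(P, t) = 4*P*t
O = -6101 (O = -3451 - 2650 = -6101)
-17*(-6408 - 24141)/(O + T(Q, -100)) = -17*(-6408 - 24141)/(-6101 + 4*(-118)*(-100)) = -(-519333)/(-6101 + 47200) = -(-519333)/41099 = -17*(-30549/41099) = 519333/41099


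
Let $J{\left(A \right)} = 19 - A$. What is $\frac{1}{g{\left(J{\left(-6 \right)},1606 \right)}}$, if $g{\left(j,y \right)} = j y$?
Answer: $\frac{1}{40150} \approx 2.4907 \cdot 10^{-5}$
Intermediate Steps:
$\frac{1}{g{\left(J{\left(-6 \right)},1606 \right)}} = \frac{1}{\left(19 - -6\right) 1606} = \frac{1}{\left(19 + 6\right) 1606} = \frac{1}{25 \cdot 1606} = \frac{1}{40150}$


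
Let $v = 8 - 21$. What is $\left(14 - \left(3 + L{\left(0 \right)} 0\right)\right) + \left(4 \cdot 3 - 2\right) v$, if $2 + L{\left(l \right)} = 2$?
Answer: $-119$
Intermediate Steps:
$L{\left(l \right)} = 0$ ($L{\left(l \right)} = -2 + 2 = 0$)
$v = -13$
$\left(14 - \left(3 + L{\left(0 \right)} 0\right)\right) + \left(4 \cdot 3 - 2\right) v = \left(14 - \left(3 + 0 \cdot 0\right)\right) + \left(4 \cdot 3 - 2\right) \left(-13\right) = \left(14 - \left(3 + 0\right)\right) + \left(12 - 2\right) \left(-13\right) = \left(14 - 3\right) + 10 \left(-13\right) = \left(14 - 3\right) - 130 = 11 - 130 = -119$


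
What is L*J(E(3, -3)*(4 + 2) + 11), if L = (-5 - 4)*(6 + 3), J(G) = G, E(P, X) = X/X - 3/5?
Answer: -5427/5 ≈ -1085.4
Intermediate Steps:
E(P, X) = ⅖ (E(P, X) = 1 - 3*⅕ = 1 - ⅗ = ⅖)
L = -81 (L = -9*9 = -81)
L*J(E(3, -3)*(4 + 2) + 11) = -81*(2*(4 + 2)/5 + 11) = -81*((⅖)*6 + 11) = -81*(12/5 + 11) = -81*67/5 = -5427/5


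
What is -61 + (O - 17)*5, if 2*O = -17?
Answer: -377/2 ≈ -188.50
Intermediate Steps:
O = -17/2 (O = (1/2)*(-17) = -17/2 ≈ -8.5000)
-61 + (O - 17)*5 = -61 + (-17/2 - 17)*5 = -61 - 51/2*5 = -61 - 255/2 = -377/2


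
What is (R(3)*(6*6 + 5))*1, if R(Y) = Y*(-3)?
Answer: -369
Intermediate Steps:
R(Y) = -3*Y
(R(3)*(6*6 + 5))*1 = ((-3*3)*(6*6 + 5))*1 = -9*(36 + 5)*1 = -9*41*1 = -369*1 = -369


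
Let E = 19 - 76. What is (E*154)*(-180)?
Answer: 1580040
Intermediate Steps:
E = -57
(E*154)*(-180) = -57*154*(-180) = -8778*(-180) = 1580040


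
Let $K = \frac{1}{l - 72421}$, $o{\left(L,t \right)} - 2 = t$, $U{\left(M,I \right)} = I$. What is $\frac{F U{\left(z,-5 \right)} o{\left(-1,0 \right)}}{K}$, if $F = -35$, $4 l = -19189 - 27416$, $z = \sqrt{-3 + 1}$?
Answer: $- \frac{58850575}{2} \approx -2.9425 \cdot 10^{7}$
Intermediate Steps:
$z = i \sqrt{2}$ ($z = \sqrt{-2} = i \sqrt{2} \approx 1.4142 i$)
$o{\left(L,t \right)} = 2 + t$
$l = - \frac{46605}{4}$ ($l = \frac{-19189 - 27416}{4} = \frac{1}{4} \left(-46605\right) = - \frac{46605}{4} \approx -11651.0$)
$K = - \frac{4}{336289}$ ($K = \frac{1}{- \frac{46605}{4} - 72421} = \frac{1}{- \frac{336289}{4}} = - \frac{4}{336289} \approx -1.1895 \cdot 10^{-5}$)
$\frac{F U{\left(z,-5 \right)} o{\left(-1,0 \right)}}{K} = \frac{\left(-35\right) \left(-5\right) \left(2 + 0\right)}{- \frac{4}{336289}} = 175 \cdot 2 \left(- \frac{336289}{4}\right) = 350 \left(- \frac{336289}{4}\right) = - \frac{58850575}{2}$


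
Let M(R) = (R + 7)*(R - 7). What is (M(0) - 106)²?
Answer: 24025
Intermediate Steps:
M(R) = (-7 + R)*(7 + R) (M(R) = (7 + R)*(-7 + R) = (-7 + R)*(7 + R))
(M(0) - 106)² = ((-49 + 0²) - 106)² = ((-49 + 0) - 106)² = (-49 - 106)² = (-155)² = 24025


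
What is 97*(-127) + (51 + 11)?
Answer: -12257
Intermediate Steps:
97*(-127) + (51 + 11) = -12319 + 62 = -12257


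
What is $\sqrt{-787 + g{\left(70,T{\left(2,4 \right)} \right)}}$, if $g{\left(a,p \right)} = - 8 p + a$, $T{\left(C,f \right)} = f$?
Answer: $i \sqrt{749} \approx 27.368 i$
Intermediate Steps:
$g{\left(a,p \right)} = a - 8 p$
$\sqrt{-787 + g{\left(70,T{\left(2,4 \right)} \right)}} = \sqrt{-787 + \left(70 - 32\right)} = \sqrt{-787 + 38} = \sqrt{-749} = i \sqrt{749}$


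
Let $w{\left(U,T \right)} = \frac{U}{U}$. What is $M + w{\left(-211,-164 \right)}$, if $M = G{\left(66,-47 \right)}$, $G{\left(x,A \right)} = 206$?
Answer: $207$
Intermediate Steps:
$w{\left(U,T \right)} = 1$
$M = 206$
$M + w{\left(-211,-164 \right)} = 206 + 1 = 207$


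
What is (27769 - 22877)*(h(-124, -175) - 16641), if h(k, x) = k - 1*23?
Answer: -82126896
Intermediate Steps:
h(k, x) = -23 + k (h(k, x) = k - 23 = -23 + k)
(27769 - 22877)*(h(-124, -175) - 16641) = (27769 - 22877)*((-23 - 124) - 16641) = 4892*(-147 - 16641) = 4892*(-16788) = -82126896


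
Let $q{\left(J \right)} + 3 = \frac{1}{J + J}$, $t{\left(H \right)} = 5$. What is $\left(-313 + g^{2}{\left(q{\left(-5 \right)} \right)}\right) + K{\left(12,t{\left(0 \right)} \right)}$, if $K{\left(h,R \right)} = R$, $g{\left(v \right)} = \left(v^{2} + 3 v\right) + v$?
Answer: $- \frac{3002159}{10000} \approx -300.22$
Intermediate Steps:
$q{\left(J \right)} = -3 + \frac{1}{2 J}$ ($q{\left(J \right)} = -3 + \frac{1}{J + J} = -3 + \frac{1}{2 J}$)
$g{\left(v \right)} = v^{2} + 4 v$
$\left(-313 + g^{2}{\left(q{\left(-5 \right)} \right)}\right) + K{\left(12,t{\left(0 \right)} \right)} = \left(-313 + \left(\left(-3 + \frac{1}{2 \left(-5\right)}\right) \left(4 - \left(3 - \frac{1}{2 \left(-5\right)}\right)\right)\right)^{2}\right) + 5 = \left(-313 + \left(\left(-3 + \frac{1}{2} \left(- \frac{1}{5}\right)\right) \left(4 + \left(-3 + \frac{1}{2} \left(- \frac{1}{5}\right)\right)\right)\right)^{2}\right) + 5 = \left(-313 + \left(\left(-3 - \frac{1}{10}\right) \left(4 - \frac{31}{10}\right)\right)^{2}\right) + 5 = \left(-313 + \left(- \frac{31 \left(4 - \frac{31}{10}\right)}{10}\right)^{2}\right) + 5 = \left(-313 + \left(\left(- \frac{31}{10}\right) \frac{9}{10}\right)^{2}\right) + 5 = \left(-313 + \left(- \frac{279}{100}\right)^{2}\right) + 5 = \left(-313 + \frac{77841}{10000}\right) + 5 = - \frac{3052159}{10000} + 5 = - \frac{3002159}{10000}$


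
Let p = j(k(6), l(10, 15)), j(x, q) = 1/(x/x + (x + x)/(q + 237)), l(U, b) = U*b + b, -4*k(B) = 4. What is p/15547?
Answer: 201/3109400 ≈ 6.4643e-5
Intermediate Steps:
k(B) = -1 (k(B) = -¼*4 = -1)
l(U, b) = b + U*b
j(x, q) = 1/(1 + 2*x/(237 + q)) (j(x, q) = 1/(1 + (2*x)/(237 + q)) = 1/(1 + 2*x/(237 + q)))
p = 201/200 (p = (237 + 15*(1 + 10))/(237 + 15*(1 + 10) + 2*(-1)) = (237 + 15*11)/(237 + 15*11 - 2) = (237 + 165)/(237 + 165 - 2) = 402/400 = (1/400)*402 = 201/200 ≈ 1.0050)
p/15547 = (201/200)/15547 = (201/200)*(1/15547) = 201/3109400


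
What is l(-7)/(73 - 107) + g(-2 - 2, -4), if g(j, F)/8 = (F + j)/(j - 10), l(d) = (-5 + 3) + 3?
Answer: 1081/238 ≈ 4.5420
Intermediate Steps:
l(d) = 1 (l(d) = -2 + 3 = 1)
g(j, F) = 8*(F + j)/(-10 + j) (g(j, F) = 8*((F + j)/(j - 10)) = 8*((F + j)/(-10 + j)) = 8*(F + j)/(-10 + j))
l(-7)/(73 - 107) + g(-2 - 2, -4) = 1/(73 - 107) + 8*(-4 + (-2 - 2))/(-10 + (-2 - 2)) = 1/(-34) + 8*(-4 - 4)/(-10 - 4) = 1*(-1/34) + 8*(-8)/(-14) = -1/34 + 8*(-1/14)*(-8) = -1/34 + 32/7 = 1081/238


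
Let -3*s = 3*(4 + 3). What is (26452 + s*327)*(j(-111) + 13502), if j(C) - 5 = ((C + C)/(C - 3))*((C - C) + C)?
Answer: 6101785738/19 ≈ 3.2115e+8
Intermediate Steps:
s = -7 (s = -(4 + 3) = -7 ≈ -7.0000)
j(C) = 5 + 2*C²/(-3 + C) (j(C) = 5 + ((C + C)/(C - 3))*((C - C) + C) = 5 + ((2*C)/(-3 + C))*(0 + C) = 5 + (2*C/(-3 + C))*C = 5 + 2*C²/(-3 + C))
(26452 + s*327)*(j(-111) + 13502) = (26452 - 7*327)*((-15 + 2*(-111)² + 5*(-111))/(-3 - 111) + 13502) = (26452 - 2289)*((-15 + 2*12321 - 555)/(-114) + 13502) = 24163*(-(-15 + 24642 - 555)/114 + 13502) = 24163*(-1/114*24072 + 13502) = 24163*(-4012/19 + 13502) = 24163*(252526/19) = 6101785738/19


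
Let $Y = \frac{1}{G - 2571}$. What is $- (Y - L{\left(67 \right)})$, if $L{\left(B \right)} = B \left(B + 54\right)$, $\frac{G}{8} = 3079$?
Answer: $\frac{178848526}{22061} \approx 8107.0$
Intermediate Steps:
$G = 24632$ ($G = 8 \cdot 3079 = 24632$)
$Y = \frac{1}{22061}$ ($Y = \frac{1}{24632 - 2571} = \frac{1}{22061} \approx 4.5329 \cdot 10^{-5}$)
$L{\left(B \right)} = B \left(54 + B\right)$
$- (Y - L{\left(67 \right)}) = - (\frac{1}{22061} - 67 \left(54 + 67\right)) = - (\frac{1}{22061} - 67 \cdot 121) = - (\frac{1}{22061} - 8107) = \left(-1\right) \left(- \frac{178848526}{22061}\right) = \frac{178848526}{22061}$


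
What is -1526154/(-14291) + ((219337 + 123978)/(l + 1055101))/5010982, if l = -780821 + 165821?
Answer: 3365685703679180693/31516488061599962 ≈ 106.79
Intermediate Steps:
l = -615000
-1526154/(-14291) + ((219337 + 123978)/(l + 1055101))/5010982 = -1526154/(-14291) + ((219337 + 123978)/(-615000 + 1055101))/5010982 = -1526154*(-1/14291) + (343315/440101)*(1/5010982) = 1526154/14291 + (343315*(1/440101))*(1/5010982) = 1526154/14291 + (343315/440101)*(1/5010982) = 1526154/14291 + 343315/2205338189182 = 3365685703679180693/31516488061599962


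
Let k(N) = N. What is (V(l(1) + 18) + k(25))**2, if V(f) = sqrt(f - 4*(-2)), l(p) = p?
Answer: 652 + 150*sqrt(3) ≈ 911.81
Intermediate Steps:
V(f) = sqrt(8 + f) (V(f) = sqrt(f + 8) = sqrt(8 + f))
(V(l(1) + 18) + k(25))**2 = (sqrt(8 + (1 + 18)) + 25)**2 = (sqrt(8 + 19) + 25)**2 = (sqrt(27) + 25)**2 = (3*sqrt(3) + 25)**2 = (25 + 3*sqrt(3))**2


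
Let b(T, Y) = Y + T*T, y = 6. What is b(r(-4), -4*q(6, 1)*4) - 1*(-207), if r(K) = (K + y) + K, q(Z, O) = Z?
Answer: 115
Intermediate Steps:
r(K) = 6 + 2*K (r(K) = (K + 6) + K = (6 + K) + K = 6 + 2*K)
b(T, Y) = Y + T²
b(r(-4), -4*q(6, 1)*4) - 1*(-207) = (-4*6*4 + (6 + 2*(-4))²) - 1*(-207) = (-24*4 + (6 - 8)²) + 207 = (-96 + (-2)²) + 207 = (-96 + 4) + 207 = -92 + 207 = 115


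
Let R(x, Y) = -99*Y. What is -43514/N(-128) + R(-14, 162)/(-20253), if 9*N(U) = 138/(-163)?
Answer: 71825179881/155273 ≈ 4.6257e+5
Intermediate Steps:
N(U) = -46/489 (N(U) = (138/(-163))/9 = (138*(-1/163))/9 = (⅑)*(-138/163) = -46/489)
-43514/N(-128) + R(-14, 162)/(-20253) = -43514/(-46/489) - 99*162/(-20253) = -43514*(-489/46) - 16038*(-1/20253) = 10639173/23 + 5346/6751 = 71825179881/155273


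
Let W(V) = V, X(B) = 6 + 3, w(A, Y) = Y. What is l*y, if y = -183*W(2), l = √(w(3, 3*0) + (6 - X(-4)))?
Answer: -366*I*√3 ≈ -633.93*I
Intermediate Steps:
X(B) = 9
l = I*√3 (l = √(3*0 + (6 - 1*9)) = √(0 + (6 - 9)) = √(0 - 3) = √(-3) = I*√3 ≈ 1.732*I)
y = -366 (y = -183*2 = -366)
l*y = (I*√3)*(-366) = -366*I*√3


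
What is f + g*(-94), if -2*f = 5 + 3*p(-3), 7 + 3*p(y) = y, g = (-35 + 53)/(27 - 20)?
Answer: -3349/14 ≈ -239.21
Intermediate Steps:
g = 18/7 ≈ 2.5714
p(y) = -7/3 + y/3
f = 5/2 (f = -(5 + 3*(-7/3 + (⅓)*(-3)))/2 = -(5 + 3*(-7/3 - 1))/2 = -(5 + 3*(-10/3))/2 = -(5 - 10)/2 = -½*(-5) = 5/2 ≈ 2.5000)
f + g*(-94) = 5/2 + (18/7)*(-94) = 5/2 - 1692/7 = -3349/14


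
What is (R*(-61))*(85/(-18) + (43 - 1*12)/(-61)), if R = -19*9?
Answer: -109117/2 ≈ -54559.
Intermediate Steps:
R = -171
(R*(-61))*(85/(-18) + (43 - 1*12)/(-61)) = (-171*(-61))*(85/(-18) + (43 - 1*12)/(-61)) = 10431*(85*(-1/18) + (43 - 12)*(-1/61)) = 10431*(-85/18 + 31*(-1/61)) = 10431*(-85/18 - 31/61) = 10431*(-5743/1098) = -109117/2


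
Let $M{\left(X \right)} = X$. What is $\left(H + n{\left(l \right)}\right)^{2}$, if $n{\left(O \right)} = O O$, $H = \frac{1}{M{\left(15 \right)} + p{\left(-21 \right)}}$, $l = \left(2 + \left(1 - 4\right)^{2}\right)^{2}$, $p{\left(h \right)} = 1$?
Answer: $\frac{54876342049}{256} \approx 2.1436 \cdot 10^{8}$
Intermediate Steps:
$l = 121$ ($l = \left(2 + \left(-3\right)^{2}\right)^{2} = \left(2 + 9\right)^{2} = 11^{2} = 121$)
$H = \frac{1}{16}$ ($H = \frac{1}{15 + 1} = \frac{1}{16} \approx 0.0625$)
$n{\left(O \right)} = O^{2}$
$\left(H + n{\left(l \right)}\right)^{2} = \left(\frac{1}{16} + 121^{2}\right)^{2} = \left(\frac{1}{16} + 14641\right)^{2} = \left(\frac{234257}{16}\right)^{2} = \frac{54876342049}{256}$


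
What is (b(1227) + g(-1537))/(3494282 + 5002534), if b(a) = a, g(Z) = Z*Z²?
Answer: -1815479963/4248408 ≈ -427.33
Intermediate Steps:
g(Z) = Z³
(b(1227) + g(-1537))/(3494282 + 5002534) = (1227 + (-1537)³)/(3494282 + 5002534) = (1227 - 3630961153)/8496816 = -3630959926*1/8496816 = -1815479963/4248408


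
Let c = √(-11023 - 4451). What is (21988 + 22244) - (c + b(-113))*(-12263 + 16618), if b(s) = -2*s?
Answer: -939998 - 4355*I*√15474 ≈ -9.4e+5 - 5.4174e+5*I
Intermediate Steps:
c = I*√15474 (c = √(-15474) = I*√15474 ≈ 124.39*I)
(21988 + 22244) - (c + b(-113))*(-12263 + 16618) = (21988 + 22244) - (I*√15474 - 2*(-113))*(-12263 + 16618) = 44232 - (I*√15474 + 226)*4355 = 44232 - (226 + I*√15474)*4355 = 44232 - (984230 + 4355*I*√15474) = 44232 + (-984230 - 4355*I*√15474) = -939998 - 4355*I*√15474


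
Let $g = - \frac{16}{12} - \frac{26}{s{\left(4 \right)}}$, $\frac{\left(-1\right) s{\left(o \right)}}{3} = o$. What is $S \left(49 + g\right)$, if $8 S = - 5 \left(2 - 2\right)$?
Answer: $0$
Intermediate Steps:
$s{\left(o \right)} = - 3 o$
$S = 0$ ($S = \frac{\left(-5\right) \left(2 - 2\right)}{8} = \frac{\left(-5\right) 0}{8} = \frac{1}{8} \cdot 0 = 0$)
$g = \frac{5}{6}$ ($g = - \frac{16}{12} - \frac{26}{\left(-3\right) 4} = \left(-16\right) \frac{1}{12} - \frac{26}{-12} = - \frac{4}{3} - - \frac{13}{6} = - \frac{4}{3} + \frac{13}{6} = \frac{5}{6} \approx 0.83333$)
$S \left(49 + g\right) = 0 \left(49 + \frac{5}{6}\right) = 0 \cdot \frac{299}{6} = 0$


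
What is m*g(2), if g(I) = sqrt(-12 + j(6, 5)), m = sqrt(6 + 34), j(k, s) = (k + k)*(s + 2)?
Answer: 24*sqrt(5) ≈ 53.666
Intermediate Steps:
j(k, s) = 2*k*(2 + s) (j(k, s) = (2*k)*(2 + s) = 2*k*(2 + s))
m = 2*sqrt(10) (m = sqrt(40) = 2*sqrt(10) ≈ 6.3246)
g(I) = 6*sqrt(2) (g(I) = sqrt(-12 + 2*6*(2 + 5)) = sqrt(-12 + 2*6*7) = sqrt(-12 + 84) = sqrt(72) = 6*sqrt(2))
m*g(2) = (2*sqrt(10))*(6*sqrt(2)) = 24*sqrt(5)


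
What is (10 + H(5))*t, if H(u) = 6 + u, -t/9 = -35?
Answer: 6615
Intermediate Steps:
t = 315 (t = -9*(-35) = 315)
(10 + H(5))*t = (10 + (6 + 5))*315 = (10 + 11)*315 = 21*315 = 6615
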